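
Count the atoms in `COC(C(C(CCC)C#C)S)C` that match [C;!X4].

2

The query [C;!X4] means: aliphatic carbon that does not have four total connections.
Check the 12 heavy atoms by environment: 8× C (X4) → no; 1× O (X2) → no; 2× C (X2) → match; 1× S (X2) → no.
That gives 2 matching atoms.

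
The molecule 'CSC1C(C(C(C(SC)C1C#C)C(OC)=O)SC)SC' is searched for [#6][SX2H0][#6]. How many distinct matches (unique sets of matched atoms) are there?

4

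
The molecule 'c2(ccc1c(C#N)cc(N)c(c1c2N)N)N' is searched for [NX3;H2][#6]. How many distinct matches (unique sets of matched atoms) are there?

4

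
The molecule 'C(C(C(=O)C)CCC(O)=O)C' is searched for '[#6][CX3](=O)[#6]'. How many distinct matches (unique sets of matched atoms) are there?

[#6][CX3](=O)[#6] is the SMARTS for a ketone: a carbonyl carbon (no H) flanked by two carbons.
Exactly one fragment in the molecule meets all constraints, giving 1 match.

1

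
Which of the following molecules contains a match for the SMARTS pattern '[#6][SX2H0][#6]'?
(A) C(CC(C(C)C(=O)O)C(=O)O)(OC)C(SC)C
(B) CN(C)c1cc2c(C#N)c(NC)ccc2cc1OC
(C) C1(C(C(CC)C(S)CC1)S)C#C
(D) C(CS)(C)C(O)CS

[#6][SX2H0][#6] describes an aliphatic sulfur bridging two carbons with no H on the sulfur (a thioether).
(A) contains a methylthio ether (-SCH3), which satisfies every atom and bond constraint.
(B) has a methoxy ether (-OCH3) but the bridging atom is O, not S.
(C) has a thiol (-SH) but the sulfur has H1, not H0 bridging two carbons.
(D) has a thiol (-SH) but the sulfur has H1, not H0 bridging two carbons.
So the answer is (A).

A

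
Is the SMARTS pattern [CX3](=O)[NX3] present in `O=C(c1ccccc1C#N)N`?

Yes

The pattern [CX3](=O)[NX3] describes a carbonyl carbon bonded to a trivalent nitrogen — an amide.
The molecule carries a primary amide (-C(=O)NH2), whose atoms satisfy every constraint of the query, so the pattern matches.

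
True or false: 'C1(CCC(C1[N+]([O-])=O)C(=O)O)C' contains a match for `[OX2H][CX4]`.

The pattern [OX2H][CX4] describes a hydroxyl oxygen bound to an sp3 (X4) carbon — an aliphatic alcohol.
The closest candidate here is a carboxylic acid group (-C(=O)OH), but the -OH is on a CX3 carbonyl carbon, not a CX4 carbon. No other fragment satisfies the full query, so there is no match.

False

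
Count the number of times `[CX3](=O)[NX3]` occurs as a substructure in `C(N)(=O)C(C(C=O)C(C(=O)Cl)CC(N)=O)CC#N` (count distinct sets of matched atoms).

[CX3](=O)[NX3] is the SMARTS for an amide: a carbonyl carbon bonded to a trivalent nitrogen.
The molecule carries 2 separate instances of a primary amide (-C(=O)NH2) meeting every constraint; each maps to a distinct set of atoms, giving 2 matches.

2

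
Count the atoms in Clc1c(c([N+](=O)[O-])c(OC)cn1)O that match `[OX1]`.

2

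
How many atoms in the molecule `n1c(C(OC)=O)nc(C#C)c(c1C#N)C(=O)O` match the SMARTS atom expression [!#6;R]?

2

Check the 17 heavy atoms by environment: 2× n (aromatic, in 6-ring) → match; 4× c (aromatic, in 6-ring) → no; 6× C (acyclic) → no; 4× O (acyclic) → no; 1× N (acyclic) → no.
That gives 2 matching atoms.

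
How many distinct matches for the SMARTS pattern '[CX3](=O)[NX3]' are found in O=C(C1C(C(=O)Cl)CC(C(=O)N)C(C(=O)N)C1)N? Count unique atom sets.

3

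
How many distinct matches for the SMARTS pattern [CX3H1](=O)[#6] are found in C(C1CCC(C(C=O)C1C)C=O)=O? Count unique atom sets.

3

[CX3H1](=O)[#6] is the SMARTS for an aldehyde: an sp2 carbon with one H, double-bonded to O and single-bonded to carbon.
The molecule carries 3 separate instances of an aldehyde (-CHO) meeting every constraint; each maps to a distinct set of atoms, giving 3 matches.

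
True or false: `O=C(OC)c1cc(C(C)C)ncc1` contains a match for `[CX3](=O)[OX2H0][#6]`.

The pattern [CX3](=O)[OX2H0][#6] describes a carbonyl carbon bonded to an oxygen that is itself bonded to carbon (no H on that O) — an ester.
The molecule carries a methyl-ester group (-C(=O)OCH3), whose atoms satisfy every constraint of the query, so the pattern matches.

True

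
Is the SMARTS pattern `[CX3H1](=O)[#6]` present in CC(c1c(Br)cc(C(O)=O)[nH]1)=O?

No

The pattern [CX3H1](=O)[#6] describes an sp2 carbon with one H, double-bonded to O and single-bonded to carbon — an aldehyde.
The closest candidate here is an acetyl/ketone group (-C(=O)CH3), but the carbonyl carbon has H0 (two carbon neighbours), not H1. No other fragment satisfies the full query, so there is no match.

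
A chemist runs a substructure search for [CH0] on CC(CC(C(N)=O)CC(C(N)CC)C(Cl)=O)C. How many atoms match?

2

The query [CH0] means: aliphatic carbon with no attached hydrogen.
Check the 17 heavy atoms by environment: 3× C (H2) → no; 4× C (H1) → no; 2× C (H0) → match; 2× O (H0) → no; 1× Cl (H0) → no; 3× C (H3) → no; 2× N (H2) → no.
That gives 2 matching atoms.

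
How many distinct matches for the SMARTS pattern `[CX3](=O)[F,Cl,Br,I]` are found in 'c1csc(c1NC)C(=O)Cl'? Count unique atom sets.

1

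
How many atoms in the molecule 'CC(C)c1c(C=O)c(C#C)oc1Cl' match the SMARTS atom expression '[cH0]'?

4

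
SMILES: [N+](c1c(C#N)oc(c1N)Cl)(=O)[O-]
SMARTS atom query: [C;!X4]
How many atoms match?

The query [C;!X4] means: aliphatic carbon that does not have four total connections.
Check the 12 heavy atoms by environment: 1× o (aromatic, X2) → no; 4× c (aromatic, X3) → no; 1× C (X2) → match; 1× N (X1) → no; 1× N (charge +1, X3) → no; 1× O (charge -1, X1) → no; 1× O (X1) → no; 1× N (X3) → no; 1× Cl (X1) → no.
That gives 1 matching atom.

1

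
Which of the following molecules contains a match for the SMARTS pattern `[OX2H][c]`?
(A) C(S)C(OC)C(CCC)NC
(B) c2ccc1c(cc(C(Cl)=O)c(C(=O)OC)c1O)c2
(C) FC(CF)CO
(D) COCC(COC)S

B

[OX2H][c] describes a hydroxyl oxygen attached to an aromatic carbon (a phenol).
(A) has a methoxy ether (-OCH3) but the oxygen has H0, not H1.
(B) contains a hydroxyl group (-OH), which satisfies every atom and bond constraint.
(C) has a hydroxyl group (-OH) but the -OH is on an aliphatic carbon, not an aromatic c.
(D) has a methoxy ether (-OCH3) but the oxygen has H0, not H1.
So the answer is (B).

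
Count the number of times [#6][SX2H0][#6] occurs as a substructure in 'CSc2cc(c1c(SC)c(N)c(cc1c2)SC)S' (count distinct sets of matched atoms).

[#6][SX2H0][#6] is the SMARTS for a thioether: an aliphatic sulfur bridging two carbons with no H on the sulfur.
The molecule carries 3 separate instances of a methylthio ether (-SCH3) meeting every constraint; each maps to a distinct set of atoms, giving 3 matches.

3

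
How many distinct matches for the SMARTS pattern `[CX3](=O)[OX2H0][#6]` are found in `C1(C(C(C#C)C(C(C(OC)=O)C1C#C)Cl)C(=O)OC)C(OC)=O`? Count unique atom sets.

[CX3](=O)[OX2H0][#6] is the SMARTS for an ester: a carbonyl carbon bonded to an oxygen that is itself bonded to carbon (no H on that O).
The molecule carries 3 separate instances of a methyl-ester group (-C(=O)OCH3) meeting every constraint; each maps to a distinct set of atoms, giving 3 matches.

3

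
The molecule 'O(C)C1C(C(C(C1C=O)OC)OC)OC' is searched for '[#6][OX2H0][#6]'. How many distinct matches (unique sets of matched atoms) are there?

[#6][OX2H0][#6] is the SMARTS for an ether: an aliphatic oxygen bridging two carbons with no H on the oxygen.
The molecule carries 4 separate instances of a methoxy ether (-OCH3) meeting every constraint; each maps to a distinct set of atoms, giving 4 matches.

4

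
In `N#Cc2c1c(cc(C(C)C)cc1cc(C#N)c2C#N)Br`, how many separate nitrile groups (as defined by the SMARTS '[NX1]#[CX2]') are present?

3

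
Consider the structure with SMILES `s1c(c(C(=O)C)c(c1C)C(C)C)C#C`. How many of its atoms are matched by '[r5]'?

The query [r5] means: r5 matches atoms in a five-membered ring.
Check the 14 heavy atoms by environment: 1× s (aromatic, in 5-ring) → match; 4× c (aromatic, in 5-ring) → match; 8× C (acyclic) → no; 1× O (acyclic) → no.
Summing the matching environments: 1 + 4 = 5 matching atoms.

5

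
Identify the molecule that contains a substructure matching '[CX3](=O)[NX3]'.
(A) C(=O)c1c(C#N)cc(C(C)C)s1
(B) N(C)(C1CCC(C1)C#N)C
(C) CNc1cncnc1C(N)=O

C

[CX3](=O)[NX3] describes a carbonyl carbon bonded to a trivalent nitrogen (an amide).
(A) has a nitrile (-C#N) but the nitrile N is NX1 (triple-bonded), not NX3.
(B) has a nitrile (-C#N) but the nitrile N is NX1 (triple-bonded), not NX3.
(C) contains a primary amide (-C(=O)NH2), which satisfies every atom and bond constraint.
So the answer is (C).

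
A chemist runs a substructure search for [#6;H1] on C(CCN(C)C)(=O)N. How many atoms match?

0

The query [#6;H1] means: any carbon bearing exactly one hydrogen.
Check the 8 heavy atoms by environment: 2× C (H2) → no; 1× C (H0) → no; 1× O (H0) → no; 1× N (H2) → no; 1× N (H0) → no; 2× C (H3) → no.
No environment satisfies the query, so 0 matching atoms.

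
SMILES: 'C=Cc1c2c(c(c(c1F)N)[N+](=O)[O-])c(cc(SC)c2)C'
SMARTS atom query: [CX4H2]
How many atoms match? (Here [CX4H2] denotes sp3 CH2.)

0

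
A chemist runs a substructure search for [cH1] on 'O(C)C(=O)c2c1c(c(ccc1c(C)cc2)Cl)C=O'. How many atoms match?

4

The query [cH1] means: aromatic carbon bearing exactly one hydrogen.
Check the 18 heavy atoms by environment: 6× c (aromatic, H0) → no; 4× c (aromatic, H1) → match; 1× C (H1) → no; 3× O (H0) → no; 1× C (H0) → no; 2× C (H3) → no; 1× Cl (H0) → no.
That gives 4 matching atoms.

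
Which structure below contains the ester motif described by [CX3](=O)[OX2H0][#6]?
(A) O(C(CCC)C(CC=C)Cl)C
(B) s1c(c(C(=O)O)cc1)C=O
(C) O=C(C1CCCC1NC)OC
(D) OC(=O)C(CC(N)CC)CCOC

[CX3](=O)[OX2H0][#6] describes a carbonyl carbon bonded to an oxygen that is itself bonded to carbon (no H on that O) (an ester).
(A) has a methoxy ether (-OCH3) but the ether oxygen is not adjacent to a C=O carbon.
(B) has a carboxylic acid group (-C(=O)OH) but the singly-bonded O carries H (OX2H1, not H0).
(C) contains a methyl-ester group (-C(=O)OCH3), which satisfies every atom and bond constraint.
(D) has a methoxy ether (-OCH3) but the ether oxygen is not adjacent to a C=O carbon.
So the answer is (C).

C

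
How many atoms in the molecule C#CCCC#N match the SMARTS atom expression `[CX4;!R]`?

2

The query [CX4;!R] means: aliphatic carbon with four total connections, not in a ring.
Check the 6 heavy atoms by environment: 2× C (X4, acyclic) → match; 3× C (X2, acyclic) → no; 1× N (X1, acyclic) → no.
That gives 2 matching atoms.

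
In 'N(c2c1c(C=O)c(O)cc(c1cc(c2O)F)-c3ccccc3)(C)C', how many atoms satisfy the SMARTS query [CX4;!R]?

Check the 24 heavy atoms by environment: 16× c (aromatic, X3, in 6-ring) → no; 1× N (X3, acyclic) → no; 2× C (X4, acyclic) → match; 1× F (X1, acyclic) → no; 2× O (X2, acyclic) → no; 1× C (X3, acyclic) → no; 1× O (X1, acyclic) → no.
That gives 2 matching atoms.

2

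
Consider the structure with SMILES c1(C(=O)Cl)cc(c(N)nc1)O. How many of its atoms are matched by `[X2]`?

The query [X2] means: any atom with exactly two total connections (bonds + H).
Check the 11 heavy atoms by environment: 1× n (aromatic, X2) → match; 5× c (aromatic, X3) → no; 1× O (X2) → match; 1× N (X3) → no; 1× C (X3) → no; 1× O (X1) → no; 1× Cl (X1) → no.
Summing the matching environments: 1 + 1 = 2 matching atoms.

2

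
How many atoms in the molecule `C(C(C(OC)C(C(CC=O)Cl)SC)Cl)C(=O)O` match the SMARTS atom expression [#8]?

4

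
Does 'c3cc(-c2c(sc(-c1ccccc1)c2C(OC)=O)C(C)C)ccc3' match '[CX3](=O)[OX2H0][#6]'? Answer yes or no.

Yes

The pattern [CX3](=O)[OX2H0][#6] describes a carbonyl carbon bonded to an oxygen that is itself bonded to carbon (no H on that O) — an ester.
The molecule carries a methyl-ester group (-C(=O)OCH3), whose atoms satisfy every constraint of the query, so the pattern matches.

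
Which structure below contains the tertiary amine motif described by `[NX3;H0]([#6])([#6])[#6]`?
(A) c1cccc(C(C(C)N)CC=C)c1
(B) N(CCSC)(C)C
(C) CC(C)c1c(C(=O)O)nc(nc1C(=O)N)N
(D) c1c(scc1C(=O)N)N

B

[NX3;H0]([#6])([#6])[#6] describes a trivalent nitrogen with no H, bonded to three carbons (a tertiary amine).
(A) has a primary amino group (-NH2) but the nitrogen has H2, not H0 with three carbons.
(B) contains a dimethylamino group (-N(CH3)2), which satisfies every atom and bond constraint.
(C) has a primary amino group (-NH2) but the nitrogen has H2, not H0 with three carbons.
(D) has a primary amino group (-NH2) but the nitrogen has H2, not H0 with three carbons.
So the answer is (B).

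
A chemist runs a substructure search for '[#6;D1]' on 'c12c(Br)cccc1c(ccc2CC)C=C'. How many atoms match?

2

Check the 15 heavy atoms by environment: 5× c (aromatic, D3) → no; 5× c (aromatic, D2) → no; 2× C (D2) → no; 2× C (D1) → match; 1× Br (D1) → no.
That gives 2 matching atoms.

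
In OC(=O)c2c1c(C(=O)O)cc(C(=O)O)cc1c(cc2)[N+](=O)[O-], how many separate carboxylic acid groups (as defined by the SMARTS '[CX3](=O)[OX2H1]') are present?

3

[CX3](=O)[OX2H1] is the SMARTS for a carboxylic acid: an sp2 carbon double-bonded to O and single-bonded to an -OH oxygen.
The molecule carries 3 separate instances of a carboxylic acid group (-C(=O)OH) meeting every constraint; each maps to a distinct set of atoms, giving 3 matches.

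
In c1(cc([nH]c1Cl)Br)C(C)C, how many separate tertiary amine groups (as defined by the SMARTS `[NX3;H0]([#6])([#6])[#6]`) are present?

[NX3;H0]([#6])([#6])[#6] is the SMARTS for a tertiary amine: a trivalent nitrogen with no H, bonded to three carbons.
No fragment in the molecule satisfies every constraint, giving 0 matches.

0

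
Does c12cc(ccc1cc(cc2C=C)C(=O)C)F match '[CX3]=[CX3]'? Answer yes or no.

The pattern [CX3]=[CX3] describes a non-aromatic C=C double bond between two sp2 carbons — an alkene.
The molecule carries a vinyl group (-CH=CH2), whose atoms satisfy every constraint of the query, so the pattern matches.

Yes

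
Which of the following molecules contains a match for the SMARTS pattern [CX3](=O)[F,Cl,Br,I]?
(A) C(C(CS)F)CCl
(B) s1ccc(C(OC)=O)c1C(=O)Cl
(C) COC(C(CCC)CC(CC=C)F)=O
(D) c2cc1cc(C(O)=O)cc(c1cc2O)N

[CX3](=O)[F,Cl,Br,I] describes a carbonyl carbon bonded to a halogen (an acyl halide).
(A) has a chloro substituent but the Cl is not on a carbonyl carbon.
(B) contains an acyl chloride (-C(=O)Cl), which satisfies every atom and bond constraint.
(C) has a methyl-ester group (-C(=O)OCH3) but the carbonyl is bonded to -O-C, not to a halogen.
(D) has a carboxylic acid group (-C(=O)OH) but the carbonyl is bonded to -OH, not to a halogen.
So the answer is (B).

B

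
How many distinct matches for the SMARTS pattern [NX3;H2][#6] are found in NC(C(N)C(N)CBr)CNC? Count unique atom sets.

3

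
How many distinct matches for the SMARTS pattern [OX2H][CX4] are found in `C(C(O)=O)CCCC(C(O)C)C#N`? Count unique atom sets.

1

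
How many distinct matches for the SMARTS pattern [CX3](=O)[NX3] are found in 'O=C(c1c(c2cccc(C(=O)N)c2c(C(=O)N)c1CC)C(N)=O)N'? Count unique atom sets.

4

[CX3](=O)[NX3] is the SMARTS for an amide: a carbonyl carbon bonded to a trivalent nitrogen.
The molecule carries 4 separate instances of a primary amide (-C(=O)NH2) meeting every constraint; each maps to a distinct set of atoms, giving 4 matches.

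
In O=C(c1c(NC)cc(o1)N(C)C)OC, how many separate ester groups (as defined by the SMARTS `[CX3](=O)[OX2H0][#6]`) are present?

[CX3](=O)[OX2H0][#6] is the SMARTS for an ester: a carbonyl carbon bonded to an oxygen that is itself bonded to carbon (no H on that O).
Exactly one fragment in the molecule meets all constraints, giving 1 match.

1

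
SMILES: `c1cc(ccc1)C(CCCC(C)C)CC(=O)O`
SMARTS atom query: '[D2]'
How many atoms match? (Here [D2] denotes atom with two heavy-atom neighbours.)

The query [D2] means: atom with exactly two heavy-atom neighbours.
Check the 17 heavy atoms by environment: 4× C (D2) → match; 3× C (D3) → no; 2× C (D1) → no; 2× O (D1) → no; 1× c (aromatic, D3) → no; 5× c (aromatic, D2) → match.
Summing the matching environments: 4 + 5 = 9 matching atoms.

9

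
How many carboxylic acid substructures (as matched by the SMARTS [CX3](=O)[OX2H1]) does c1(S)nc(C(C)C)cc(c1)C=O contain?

[CX3](=O)[OX2H1] is the SMARTS for a carboxylic acid: an sp2 carbon double-bonded to O and single-bonded to an -OH oxygen.
The molecule has an aldehyde (-CHO), but there is no singly-bonded oxygen on the carbonyl carbon; nothing else fits, so there are 0 matches.

0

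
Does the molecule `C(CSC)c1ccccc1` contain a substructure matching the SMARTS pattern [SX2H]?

No

The pattern [SX2H] describes an aliphatic sulfur with two connections, one being H — a thiol.
The closest candidate here is a methylthio ether (-SCH3), but the sulfur has H0 (bonded to two carbons), not H1. No other fragment satisfies the full query, so there is no match.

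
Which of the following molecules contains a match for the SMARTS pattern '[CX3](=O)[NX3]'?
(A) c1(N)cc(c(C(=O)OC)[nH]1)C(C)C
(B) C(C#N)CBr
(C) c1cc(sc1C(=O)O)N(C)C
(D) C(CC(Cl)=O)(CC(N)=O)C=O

[CX3](=O)[NX3] describes a carbonyl carbon bonded to a trivalent nitrogen (an amide).
(A) has a methyl-ester group (-C(=O)OCH3) but the carbonyl is bonded to O, not to an NX3 nitrogen.
(B) has a nitrile (-C#N) but the nitrile N is NX1 (triple-bonded), not NX3.
(C) has a carboxylic acid group (-C(=O)OH) but the carbonyl is bonded to O, not to an NX3 nitrogen.
(D) contains a primary amide (-C(=O)NH2), which satisfies every atom and bond constraint.
So the answer is (D).

D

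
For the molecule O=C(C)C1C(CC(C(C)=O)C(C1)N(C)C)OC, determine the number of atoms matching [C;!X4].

2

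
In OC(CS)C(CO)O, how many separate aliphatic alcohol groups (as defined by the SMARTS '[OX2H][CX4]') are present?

3

[OX2H][CX4] is the SMARTS for an aliphatic alcohol: a hydroxyl oxygen bound to an sp3 (X4) carbon.
The molecule carries 3 separate instances of a hydroxyl group (-OH) meeting every constraint; each maps to a distinct set of atoms, giving 3 matches.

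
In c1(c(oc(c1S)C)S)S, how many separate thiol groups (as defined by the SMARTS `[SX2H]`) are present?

3

[SX2H] is the SMARTS for a thiol: an aliphatic sulfur with two connections, one being H.
The molecule carries 3 separate instances of a thiol (-SH) meeting every constraint; each maps to a distinct set of atoms, giving 3 matches.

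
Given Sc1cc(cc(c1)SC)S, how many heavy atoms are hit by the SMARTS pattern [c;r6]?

6

Check the 10 heavy atoms by environment: 6× c (aromatic, in 6-ring) → match; 3× S (acyclic) → no; 1× C (acyclic) → no.
That gives 6 matching atoms.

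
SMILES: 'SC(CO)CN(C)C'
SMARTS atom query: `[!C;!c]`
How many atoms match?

3

The query [!C;!c] means: neither aliphatic nor aromatic carbon — same as [!#6].
Check the 8 heavy atoms by environment: 5× C → no; 1× O → match; 1× S → match; 1× N → match.
Summing the matching environments: 1 + 1 + 1 = 3 matching atoms.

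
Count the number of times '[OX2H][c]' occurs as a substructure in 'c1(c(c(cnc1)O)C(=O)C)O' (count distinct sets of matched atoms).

[OX2H][c] is the SMARTS for a phenol: a hydroxyl oxygen attached to an aromatic carbon.
The molecule carries 2 separate instances of a hydroxyl group (-OH) meeting every constraint; each maps to a distinct set of atoms, giving 2 matches.

2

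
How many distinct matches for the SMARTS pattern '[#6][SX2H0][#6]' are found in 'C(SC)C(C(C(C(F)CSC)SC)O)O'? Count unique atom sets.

3

[#6][SX2H0][#6] is the SMARTS for a thioether: an aliphatic sulfur bridging two carbons with no H on the sulfur.
The molecule carries 3 separate instances of a methylthio ether (-SCH3) meeting every constraint; each maps to a distinct set of atoms, giving 3 matches.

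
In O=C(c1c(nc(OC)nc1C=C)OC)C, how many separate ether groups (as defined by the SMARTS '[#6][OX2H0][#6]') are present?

[#6][OX2H0][#6] is the SMARTS for an ether: an aliphatic oxygen bridging two carbons with no H on the oxygen.
The molecule carries 2 separate instances of a methoxy ether (-OCH3) meeting every constraint; each maps to a distinct set of atoms, giving 2 matches.

2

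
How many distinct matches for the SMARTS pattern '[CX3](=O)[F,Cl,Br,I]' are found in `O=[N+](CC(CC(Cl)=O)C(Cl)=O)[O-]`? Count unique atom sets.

2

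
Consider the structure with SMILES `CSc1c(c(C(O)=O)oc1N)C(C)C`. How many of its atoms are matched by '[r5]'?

Check the 14 heavy atoms by environment: 1× o (aromatic, in 5-ring) → match; 4× c (aromatic, in 5-ring) → match; 5× C (acyclic) → no; 2× O (acyclic) → no; 1× S (acyclic) → no; 1× N (acyclic) → no.
Summing the matching environments: 1 + 4 = 5 matching atoms.

5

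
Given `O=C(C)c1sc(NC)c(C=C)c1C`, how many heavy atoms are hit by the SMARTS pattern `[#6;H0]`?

5

Check the 13 heavy atoms by environment: 1× s (aromatic, H0) → no; 4× c (aromatic, H0) → match; 3× C (H3) → no; 1× N (H1) → no; 1× C (H0) → match; 1× O (H0) → no; 1× C (H1) → no; 1× C (H2) → no.
Summing the matching environments: 4 + 1 = 5 matching atoms.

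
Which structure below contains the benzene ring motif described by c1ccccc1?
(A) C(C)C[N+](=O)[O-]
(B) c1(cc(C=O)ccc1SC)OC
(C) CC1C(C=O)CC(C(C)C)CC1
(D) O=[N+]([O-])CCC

B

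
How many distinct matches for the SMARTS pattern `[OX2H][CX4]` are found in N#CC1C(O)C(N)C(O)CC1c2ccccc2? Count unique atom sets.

[OX2H][CX4] is the SMARTS for an aliphatic alcohol: a hydroxyl oxygen bound to an sp3 (X4) carbon.
The molecule carries 2 separate instances of a hydroxyl group (-OH) meeting every constraint; each maps to a distinct set of atoms, giving 2 matches.

2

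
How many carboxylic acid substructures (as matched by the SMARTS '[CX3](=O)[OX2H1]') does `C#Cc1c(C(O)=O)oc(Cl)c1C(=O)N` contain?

1

[CX3](=O)[OX2H1] is the SMARTS for a carboxylic acid: an sp2 carbon double-bonded to O and single-bonded to an -OH oxygen.
Exactly one fragment in the molecule meets all constraints, giving 1 match.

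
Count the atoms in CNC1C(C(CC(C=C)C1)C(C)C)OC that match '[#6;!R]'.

The query [#6;!R] means: carbon not in any ring.
Check the 15 heavy atoms by environment: 6× C (in 6-ring) → no; 1× O (acyclic) → no; 7× C (acyclic) → match; 1× N (acyclic) → no.
That gives 7 matching atoms.

7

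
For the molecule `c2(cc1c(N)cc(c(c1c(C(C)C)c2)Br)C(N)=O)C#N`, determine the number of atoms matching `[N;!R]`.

3

The query [N;!R] means: aliphatic nitrogen not in a ring.
Check the 20 heavy atoms by environment: 10× c (aromatic, in 6-ring) → no; 1× Br (acyclic) → no; 3× N (acyclic) → match; 5× C (acyclic) → no; 1× O (acyclic) → no.
That gives 3 matching atoms.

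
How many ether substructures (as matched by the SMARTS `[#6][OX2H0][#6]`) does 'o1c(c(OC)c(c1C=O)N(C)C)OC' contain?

[#6][OX2H0][#6] is the SMARTS for an ether: an aliphatic oxygen bridging two carbons with no H on the oxygen.
The molecule carries 2 separate instances of a methoxy ether (-OCH3) meeting every constraint; each maps to a distinct set of atoms, giving 2 matches.

2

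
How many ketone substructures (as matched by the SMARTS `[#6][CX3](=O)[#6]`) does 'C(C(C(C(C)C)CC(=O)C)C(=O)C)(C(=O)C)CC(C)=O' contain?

4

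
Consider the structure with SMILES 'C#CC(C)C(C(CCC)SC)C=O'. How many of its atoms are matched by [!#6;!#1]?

2

Check the 13 heavy atoms by environment: 11× C → no; 1× O → match; 1× S → match.
Summing the matching environments: 1 + 1 = 2 matching atoms.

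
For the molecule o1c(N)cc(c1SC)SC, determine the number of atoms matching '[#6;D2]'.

1

The query [#6;D2] means: any carbon bonded to exactly two heavy atoms.
Check the 10 heavy atoms by environment: 1× o (aromatic, D2) → no; 3× c (aromatic, D3) → no; 1× c (aromatic, D2) → match; 2× S (D2) → no; 2× C (D1) → no; 1× N (D1) → no.
That gives 1 matching atom.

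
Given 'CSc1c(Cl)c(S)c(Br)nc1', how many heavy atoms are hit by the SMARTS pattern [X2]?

Check the 11 heavy atoms by environment: 1× n (aromatic, X2) → match; 5× c (aromatic, X3) → no; 2× S (X2) → match; 1× Br (X1) → no; 1× Cl (X1) → no; 1× C (X4) → no.
Summing the matching environments: 1 + 2 = 3 matching atoms.

3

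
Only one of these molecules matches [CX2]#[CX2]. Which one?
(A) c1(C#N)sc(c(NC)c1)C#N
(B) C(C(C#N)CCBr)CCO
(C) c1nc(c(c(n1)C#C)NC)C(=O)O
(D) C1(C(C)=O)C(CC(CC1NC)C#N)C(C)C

C

[CX2]#[CX2] describes a carbon-carbon triple bond (an alkyne).
(A) has a nitrile (-C#N) but the triple bond is C#N, not C#C.
(B) has a nitrile (-C#N) but the triple bond is C#N, not C#C.
(C) contains an ethynyl group (-C#CH), which satisfies every atom and bond constraint.
(D) has a nitrile (-C#N) but the triple bond is C#N, not C#C.
So the answer is (C).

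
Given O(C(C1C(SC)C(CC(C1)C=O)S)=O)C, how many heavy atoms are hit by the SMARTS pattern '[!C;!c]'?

5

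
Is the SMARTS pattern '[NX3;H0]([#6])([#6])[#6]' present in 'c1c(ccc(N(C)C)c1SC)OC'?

Yes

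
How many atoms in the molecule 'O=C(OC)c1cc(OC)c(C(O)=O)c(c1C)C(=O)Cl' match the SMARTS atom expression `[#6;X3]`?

The query [#6;X3] means: any carbon (aromatic or not) with three total connections.
Check the 19 heavy atoms by environment: 6× c (aromatic, X3) → match; 3× C (X3) → match; 3× O (X1) → no; 3× O (X2) → no; 3× C (X4) → no; 1× Cl (X1) → no.
Summing the matching environments: 6 + 3 = 9 matching atoms.

9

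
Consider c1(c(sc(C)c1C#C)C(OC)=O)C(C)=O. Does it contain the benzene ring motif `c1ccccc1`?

No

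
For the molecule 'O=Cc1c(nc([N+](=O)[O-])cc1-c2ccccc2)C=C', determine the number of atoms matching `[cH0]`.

The query [cH0] means: aromatic carbon with no attached hydrogen (substituted or ring-fusion).
Check the 19 heavy atoms by environment: 1× n (aromatic, H0) → no; 5× c (aromatic, H0) → match; 6× c (aromatic, H1) → no; 2× C (H1) → no; 2× O (H0) → no; 1× N (charge +1, H0) → no; 1× O (charge -1, H0) → no; 1× C (H2) → no.
That gives 5 matching atoms.

5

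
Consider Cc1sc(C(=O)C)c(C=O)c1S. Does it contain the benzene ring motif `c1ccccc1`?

No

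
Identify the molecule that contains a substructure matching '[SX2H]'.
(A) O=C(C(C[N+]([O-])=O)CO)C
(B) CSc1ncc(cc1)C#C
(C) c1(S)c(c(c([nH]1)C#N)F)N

C

[SX2H] describes an aliphatic sulfur with two connections, one being H (a thiol).
(A) has a hydroxyl group (-OH) but it is an -OH, not an -SH.
(B) has a methylthio ether (-SCH3) but the sulfur has H0 (bonded to two carbons), not H1.
(C) contains a thiol (-SH), which satisfies every atom and bond constraint.
So the answer is (C).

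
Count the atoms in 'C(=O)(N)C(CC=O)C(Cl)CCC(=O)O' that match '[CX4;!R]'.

5

Check the 14 heavy atoms by environment: 5× C (X4, acyclic) → match; 1× Cl (X1, acyclic) → no; 3× C (X3, acyclic) → no; 3× O (X1, acyclic) → no; 1× N (X3, acyclic) → no; 1× O (X2, acyclic) → no.
That gives 5 matching atoms.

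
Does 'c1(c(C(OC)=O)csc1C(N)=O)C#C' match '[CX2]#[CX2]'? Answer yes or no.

Yes

The pattern [CX2]#[CX2] describes a carbon-carbon triple bond — an alkyne.
The molecule carries an ethynyl group (-C#CH), whose atoms satisfy every constraint of the query, so the pattern matches.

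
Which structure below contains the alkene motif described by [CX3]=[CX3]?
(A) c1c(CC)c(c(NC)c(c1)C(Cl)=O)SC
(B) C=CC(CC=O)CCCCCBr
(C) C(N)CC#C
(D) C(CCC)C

B

[CX3]=[CX3] describes a non-aromatic C=C double bond between two sp2 carbons (an alkene).
(A) has an ethyl group (-CH2CH3) but its C-C bond is a single bond between CX4 carbons, not CX3=CX3.
(B) contains a vinyl group (-CH=CH2), which satisfies every atom and bond constraint.
(C) has an ethynyl group (-C#CH) but the C-C bond is a triple bond, not a double bond.
(D) has an ethyl group (-CH2CH3) but its C-C bond is a single bond between CX4 carbons, not CX3=CX3.
So the answer is (B).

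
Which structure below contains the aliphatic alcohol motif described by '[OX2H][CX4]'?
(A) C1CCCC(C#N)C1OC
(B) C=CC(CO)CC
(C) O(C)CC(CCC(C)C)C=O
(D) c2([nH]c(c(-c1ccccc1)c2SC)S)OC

[OX2H][CX4] describes a hydroxyl oxygen bound to an sp3 (X4) carbon (an aliphatic alcohol).
(A) has a methoxy ether (-OCH3) but the oxygen has H0 (ether), not H1.
(B) contains a hydroxyl group (-OH), which satisfies every atom and bond constraint.
(C) has a methoxy ether (-OCH3) but the oxygen has H0 (ether), not H1.
(D) has a methoxy ether (-OCH3) but the oxygen has H0 (ether), not H1.
So the answer is (B).

B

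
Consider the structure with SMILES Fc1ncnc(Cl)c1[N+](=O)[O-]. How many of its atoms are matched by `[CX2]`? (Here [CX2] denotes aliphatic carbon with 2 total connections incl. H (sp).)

0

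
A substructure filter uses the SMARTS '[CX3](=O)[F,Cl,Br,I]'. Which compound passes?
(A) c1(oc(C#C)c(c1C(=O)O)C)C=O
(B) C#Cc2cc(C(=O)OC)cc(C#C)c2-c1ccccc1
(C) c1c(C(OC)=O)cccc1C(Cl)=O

[CX3](=O)[F,Cl,Br,I] describes a carbonyl carbon bonded to a halogen (an acyl halide).
(A) has a carboxylic acid group (-C(=O)OH) but the carbonyl is bonded to -OH, not to a halogen.
(B) has a methyl-ester group (-C(=O)OCH3) but the carbonyl is bonded to -O-C, not to a halogen.
(C) contains an acyl chloride (-C(=O)Cl), which satisfies every atom and bond constraint.
So the answer is (C).

C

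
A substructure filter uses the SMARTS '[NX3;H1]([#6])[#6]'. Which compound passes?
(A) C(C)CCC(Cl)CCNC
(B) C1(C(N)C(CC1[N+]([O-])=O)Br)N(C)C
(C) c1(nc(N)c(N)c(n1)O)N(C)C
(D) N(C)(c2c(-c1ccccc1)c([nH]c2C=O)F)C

A

[NX3;H1]([#6])[#6] describes a trivalent nitrogen with one H, bonded to two carbons (a secondary amine).
(A) contains an N-methylamino group (-NHCH3), which satisfies every atom and bond constraint.
(B) has a dimethylamino group (-N(CH3)2) but the nitrogen has H0, not H1.
(C) has a primary amino group (-NH2) but the nitrogen has H2 and only one carbon neighbour.
(D) has a dimethylamino group (-N(CH3)2) but the nitrogen has H0, not H1.
So the answer is (A).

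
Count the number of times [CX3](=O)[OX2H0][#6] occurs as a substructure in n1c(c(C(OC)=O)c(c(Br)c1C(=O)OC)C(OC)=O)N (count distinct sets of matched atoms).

3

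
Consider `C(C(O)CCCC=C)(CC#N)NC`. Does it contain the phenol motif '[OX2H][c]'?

The pattern [OX2H][c] describes a hydroxyl oxygen attached to an aromatic carbon — a phenol.
The closest candidate here is a hydroxyl group (-OH), but the -OH is on an aliphatic carbon, not an aromatic c. No other fragment satisfies the full query, so there is no match.

No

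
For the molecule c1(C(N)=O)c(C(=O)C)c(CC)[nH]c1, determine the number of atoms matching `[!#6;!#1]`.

4

The query [!#6;!#1] means: not carbon and not hydrogen — any heteroatom.
Check the 13 heavy atoms by environment: 1× n (aromatic) → match; 4× c (aromatic) → no; 5× C → no; 2× O → match; 1× N → match.
Summing the matching environments: 1 + 2 + 1 = 4 matching atoms.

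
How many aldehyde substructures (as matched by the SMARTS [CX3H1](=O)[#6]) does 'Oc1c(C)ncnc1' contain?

0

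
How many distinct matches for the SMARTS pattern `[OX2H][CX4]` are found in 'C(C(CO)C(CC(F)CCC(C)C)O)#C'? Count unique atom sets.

[OX2H][CX4] is the SMARTS for an aliphatic alcohol: a hydroxyl oxygen bound to an sp3 (X4) carbon.
The molecule carries 2 separate instances of a hydroxyl group (-OH) meeting every constraint; each maps to a distinct set of atoms, giving 2 matches.

2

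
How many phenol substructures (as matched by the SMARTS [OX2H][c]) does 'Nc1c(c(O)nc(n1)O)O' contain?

3

[OX2H][c] is the SMARTS for a phenol: a hydroxyl oxygen attached to an aromatic carbon.
The molecule carries 3 separate instances of a hydroxyl group (-OH) meeting every constraint; each maps to a distinct set of atoms, giving 3 matches.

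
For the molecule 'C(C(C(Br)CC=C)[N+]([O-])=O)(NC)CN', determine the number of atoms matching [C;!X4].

2

The query [C;!X4] means: aliphatic carbon that does not have four total connections.
Check the 14 heavy atoms by environment: 6× C (X4) → no; 2× N (X3) → no; 1× Br (X1) → no; 2× C (X3) → match; 1× N (charge +1, X3) → no; 1× O (charge -1, X1) → no; 1× O (X1) → no.
That gives 2 matching atoms.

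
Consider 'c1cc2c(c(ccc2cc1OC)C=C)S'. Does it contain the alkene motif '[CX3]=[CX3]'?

Yes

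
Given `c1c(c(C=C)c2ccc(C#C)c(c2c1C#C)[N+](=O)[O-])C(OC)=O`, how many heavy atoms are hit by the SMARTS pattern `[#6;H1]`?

Check the 23 heavy atoms by environment: 7× c (aromatic, H0) → no; 3× c (aromatic, H1) → match; 3× C (H1) → match; 1× C (H2) → no; 1× N (charge +1, H0) → no; 1× O (charge -1, H0) → no; 3× O (H0) → no; 3× C (H0) → no; 1× C (H3) → no.
Summing the matching environments: 3 + 3 = 6 matching atoms.

6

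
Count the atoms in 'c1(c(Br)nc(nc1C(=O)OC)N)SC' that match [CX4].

Check the 14 heavy atoms by environment: 2× n (aromatic, X2) → no; 4× c (aromatic, X3) → no; 1× N (X3) → no; 1× C (X3) → no; 1× O (X1) → no; 1× O (X2) → no; 2× C (X4) → match; 1× S (X2) → no; 1× Br (X1) → no.
That gives 2 matching atoms.

2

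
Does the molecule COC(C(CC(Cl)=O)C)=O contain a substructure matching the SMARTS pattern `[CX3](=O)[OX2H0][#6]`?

Yes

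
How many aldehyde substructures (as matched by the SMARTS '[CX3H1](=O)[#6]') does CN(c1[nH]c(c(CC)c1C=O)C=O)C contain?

[CX3H1](=O)[#6] is the SMARTS for an aldehyde: an sp2 carbon with one H, double-bonded to O and single-bonded to carbon.
The molecule carries 2 separate instances of an aldehyde (-CHO) meeting every constraint; each maps to a distinct set of atoms, giving 2 matches.

2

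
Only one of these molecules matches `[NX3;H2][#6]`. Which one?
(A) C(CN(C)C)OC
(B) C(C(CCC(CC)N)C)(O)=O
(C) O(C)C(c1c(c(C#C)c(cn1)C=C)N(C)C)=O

B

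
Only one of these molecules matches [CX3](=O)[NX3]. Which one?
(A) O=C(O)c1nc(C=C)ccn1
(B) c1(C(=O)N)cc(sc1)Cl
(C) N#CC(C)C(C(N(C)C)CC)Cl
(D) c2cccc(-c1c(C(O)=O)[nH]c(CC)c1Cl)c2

B

[CX3](=O)[NX3] describes a carbonyl carbon bonded to a trivalent nitrogen (an amide).
(A) has a carboxylic acid group (-C(=O)OH) but the carbonyl is bonded to O, not to an NX3 nitrogen.
(B) contains a primary amide (-C(=O)NH2), which satisfies every atom and bond constraint.
(C) has a nitrile (-C#N) but the nitrile N is NX1 (triple-bonded), not NX3.
(D) has a carboxylic acid group (-C(=O)OH) but the carbonyl is bonded to O, not to an NX3 nitrogen.
So the answer is (B).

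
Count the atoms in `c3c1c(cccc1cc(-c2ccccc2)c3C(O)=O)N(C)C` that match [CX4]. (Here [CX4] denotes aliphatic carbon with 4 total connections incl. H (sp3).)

2

Check the 22 heavy atoms by environment: 16× c (aromatic, X3) → no; 1× C (X3) → no; 1× O (X1) → no; 1× O (X2) → no; 1× N (X3) → no; 2× C (X4) → match.
That gives 2 matching atoms.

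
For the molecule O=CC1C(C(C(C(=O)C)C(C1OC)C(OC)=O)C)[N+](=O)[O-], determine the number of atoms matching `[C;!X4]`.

3

Check the 21 heavy atoms by environment: 10× C (X4) → no; 2× O (X2) → no; 3× C (X3) → match; 4× O (X1) → no; 1× N (charge +1, X3) → no; 1× O (charge -1, X1) → no.
That gives 3 matching atoms.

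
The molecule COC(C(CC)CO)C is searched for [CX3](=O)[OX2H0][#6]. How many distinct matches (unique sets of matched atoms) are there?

0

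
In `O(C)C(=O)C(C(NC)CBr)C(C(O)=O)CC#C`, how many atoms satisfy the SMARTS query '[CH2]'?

Check the 17 heavy atoms by environment: 2× C (H2) → match; 4× C (H1) → no; 1× Br (H0) → no; 3× C (H0) → no; 3× O (H0) → no; 1× O (H1) → no; 2× C (H3) → no; 1× N (H1) → no.
That gives 2 matching atoms.

2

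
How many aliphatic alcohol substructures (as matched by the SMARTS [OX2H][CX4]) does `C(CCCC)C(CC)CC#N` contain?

0

[OX2H][CX4] is the SMARTS for an aliphatic alcohol: a hydroxyl oxygen bound to an sp3 (X4) carbon.
No fragment in the molecule satisfies every constraint, giving 0 matches.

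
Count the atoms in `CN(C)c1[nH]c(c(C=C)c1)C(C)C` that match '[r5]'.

5

The query [r5] means: r5 matches atoms in a five-membered ring.
Check the 13 heavy atoms by environment: 1× n (aromatic, in 5-ring) → match; 4× c (aromatic, in 5-ring) → match; 1× N (acyclic) → no; 7× C (acyclic) → no.
Summing the matching environments: 1 + 4 = 5 matching atoms.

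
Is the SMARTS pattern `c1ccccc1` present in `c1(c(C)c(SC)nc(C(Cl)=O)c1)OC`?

The pattern c1ccccc1 describes six aromatic carbons in a ring — a benzene ring.
The closest candidate here is a methyl group (-CH3), but no six-membered all-carbon aromatic ring is present. No other fragment satisfies the full query, so there is no match.

No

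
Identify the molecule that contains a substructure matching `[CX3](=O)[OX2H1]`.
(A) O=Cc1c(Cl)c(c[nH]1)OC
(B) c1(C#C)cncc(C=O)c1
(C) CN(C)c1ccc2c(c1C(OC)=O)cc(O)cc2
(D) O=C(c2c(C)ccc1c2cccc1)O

[CX3](=O)[OX2H1] describes an sp2 carbon double-bonded to O and single-bonded to an -OH oxygen (a carboxylic acid).
(A) has an aldehyde (-CHO) but there is no singly-bonded oxygen on the carbonyl carbon.
(B) has an aldehyde (-CHO) but there is no singly-bonded oxygen on the carbonyl carbon.
(C) has a methyl-ester group (-C(=O)OCH3) but the singly-bonded O has no H (OX2H0, not OX2H1).
(D) contains a carboxylic acid group (-C(=O)OH), which satisfies every atom and bond constraint.
So the answer is (D).

D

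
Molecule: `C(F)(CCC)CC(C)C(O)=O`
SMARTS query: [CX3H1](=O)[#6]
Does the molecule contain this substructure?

The pattern [CX3H1](=O)[#6] describes an sp2 carbon with one H, double-bonded to O and single-bonded to carbon — an aldehyde.
The closest candidate here is a carboxylic acid group (-C(=O)OH), but the carbonyl carbon has H0 and is bonded to O, not H1. No other fragment satisfies the full query, so there is no match.

No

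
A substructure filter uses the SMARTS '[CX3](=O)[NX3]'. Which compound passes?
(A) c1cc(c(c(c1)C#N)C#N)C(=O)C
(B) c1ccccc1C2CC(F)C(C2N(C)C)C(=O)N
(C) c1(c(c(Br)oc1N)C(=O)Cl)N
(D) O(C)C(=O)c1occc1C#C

B

[CX3](=O)[NX3] describes a carbonyl carbon bonded to a trivalent nitrogen (an amide).
(A) has a nitrile (-C#N) but the nitrile N is NX1 (triple-bonded), not NX3.
(B) contains a primary amide (-C(=O)NH2), which satisfies every atom and bond constraint.
(C) has a primary amino group (-NH2) but the -NH2 is not attached to a carbonyl carbon.
(D) has a methyl-ester group (-C(=O)OCH3) but the carbonyl is bonded to O, not to an NX3 nitrogen.
So the answer is (B).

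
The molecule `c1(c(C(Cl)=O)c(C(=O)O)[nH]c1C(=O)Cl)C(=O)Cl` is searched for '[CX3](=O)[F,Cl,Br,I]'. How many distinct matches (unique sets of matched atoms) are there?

[CX3](=O)[F,Cl,Br,I] is the SMARTS for an acyl halide: a carbonyl carbon bonded to a halogen.
The molecule carries 3 separate instances of an acyl chloride (-C(=O)Cl) meeting every constraint; each maps to a distinct set of atoms, giving 3 matches.

3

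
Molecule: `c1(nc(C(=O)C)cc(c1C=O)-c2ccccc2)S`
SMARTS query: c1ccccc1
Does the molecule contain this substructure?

Yes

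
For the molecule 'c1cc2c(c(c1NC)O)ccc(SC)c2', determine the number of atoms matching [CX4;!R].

The query [CX4;!R] means: aliphatic carbon with four total connections, not in a ring.
Check the 15 heavy atoms by environment: 10× c (aromatic, X3, in 6-ring) → no; 1× S (X2, acyclic) → no; 2× C (X4, acyclic) → match; 1× O (X2, acyclic) → no; 1× N (X3, acyclic) → no.
That gives 2 matching atoms.

2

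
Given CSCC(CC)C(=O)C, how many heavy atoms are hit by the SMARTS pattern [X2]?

The query [X2] means: any atom with exactly two total connections (bonds + H).
Check the 9 heavy atoms by environment: 6× C (X4) → no; 1× S (X2) → match; 1× C (X3) → no; 1× O (X1) → no.
That gives 1 matching atom.

1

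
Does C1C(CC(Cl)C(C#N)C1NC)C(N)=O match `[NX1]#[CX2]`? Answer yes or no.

The pattern [NX1]#[CX2] describes a nitrogen triple-bonded to a two-connected carbon — a nitrile.
The molecule carries a nitrile (-C#N), whose atoms satisfy every constraint of the query, so the pattern matches.

Yes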